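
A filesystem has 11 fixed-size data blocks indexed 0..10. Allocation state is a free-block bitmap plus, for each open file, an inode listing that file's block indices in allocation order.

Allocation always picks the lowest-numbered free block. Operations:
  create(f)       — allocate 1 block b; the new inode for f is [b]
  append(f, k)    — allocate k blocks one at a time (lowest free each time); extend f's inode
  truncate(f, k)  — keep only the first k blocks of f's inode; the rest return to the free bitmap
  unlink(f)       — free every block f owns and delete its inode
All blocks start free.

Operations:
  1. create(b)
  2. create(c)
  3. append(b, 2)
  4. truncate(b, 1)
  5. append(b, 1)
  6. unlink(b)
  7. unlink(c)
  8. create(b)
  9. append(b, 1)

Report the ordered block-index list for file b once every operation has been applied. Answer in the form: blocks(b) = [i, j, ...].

create(b): bitmap=F.......... | b=[0]
create(c): bitmap=FF......... | b=[0] c=[1]
append(b, 2): bitmap=FFFF....... | b=[0, 2, 3] c=[1]
truncate(b, 1): bitmap=FF......... | b=[0] c=[1]
append(b, 1): bitmap=FFF........ | b=[0, 2] c=[1]
unlink(b): bitmap=.F......... | c=[1]
unlink(c): bitmap=........... | 
create(b): bitmap=F.......... | b=[0]
append(b, 1): bitmap=FF......... | b=[0, 1]

blocks(b) = [0, 1]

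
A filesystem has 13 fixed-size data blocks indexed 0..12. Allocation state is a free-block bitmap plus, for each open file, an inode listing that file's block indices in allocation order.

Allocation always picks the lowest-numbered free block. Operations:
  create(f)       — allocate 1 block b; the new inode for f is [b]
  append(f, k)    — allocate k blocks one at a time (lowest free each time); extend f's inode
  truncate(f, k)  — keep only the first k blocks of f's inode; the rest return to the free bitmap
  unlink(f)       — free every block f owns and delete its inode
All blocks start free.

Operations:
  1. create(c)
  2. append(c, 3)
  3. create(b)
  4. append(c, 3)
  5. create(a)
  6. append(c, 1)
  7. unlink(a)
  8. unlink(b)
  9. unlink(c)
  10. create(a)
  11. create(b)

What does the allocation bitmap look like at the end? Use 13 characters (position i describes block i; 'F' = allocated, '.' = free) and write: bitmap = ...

bitmap = FF...........

  1. create(c)  ⇒  F............  {c→[0]}
  2. append(c, 3)  ⇒  FFFF.........  {c→[0, 1, 2, 3]}
  3. create(b)  ⇒  FFFFF........  {b→[4]; c→[0, 1, 2, 3]}
  4. append(c, 3)  ⇒  FFFFFFFF.....  {b→[4]; c→[0, 1, 2, 3, 5, 6, 7]}
  5. create(a)  ⇒  FFFFFFFFF....  {a→[8]; b→[4]; c→[0, 1, 2, 3, 5, 6, 7]}
  6. append(c, 1)  ⇒  FFFFFFFFFF...  {a→[8]; b→[4]; c→[0, 1, 2, 3, 5, 6, 7, 9]}
  7. unlink(a)  ⇒  FFFFFFFF.F...  {b→[4]; c→[0, 1, 2, 3, 5, 6, 7, 9]}
  8. unlink(b)  ⇒  FFFF.FFF.F...  {c→[0, 1, 2, 3, 5, 6, 7, 9]}
  9. unlink(c)  ⇒  .............  {}
  10. create(a)  ⇒  F............  {a→[0]}
  11. create(b)  ⇒  FF...........  {a→[0]; b→[1]}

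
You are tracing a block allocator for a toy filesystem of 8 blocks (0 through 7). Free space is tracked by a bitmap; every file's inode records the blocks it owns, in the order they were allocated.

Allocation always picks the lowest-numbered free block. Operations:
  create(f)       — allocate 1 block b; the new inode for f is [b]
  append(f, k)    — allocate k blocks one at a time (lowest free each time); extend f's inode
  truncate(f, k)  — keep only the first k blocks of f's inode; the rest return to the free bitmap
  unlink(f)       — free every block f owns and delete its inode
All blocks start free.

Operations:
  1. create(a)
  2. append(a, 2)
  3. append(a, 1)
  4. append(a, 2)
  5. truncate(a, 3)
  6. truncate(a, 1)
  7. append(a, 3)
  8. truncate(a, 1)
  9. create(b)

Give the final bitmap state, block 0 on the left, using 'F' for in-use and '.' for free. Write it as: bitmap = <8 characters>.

  1. create(a)  ⇒  F.......  {a→[0]}
  2. append(a, 2)  ⇒  FFF.....  {a→[0, 1, 2]}
  3. append(a, 1)  ⇒  FFFF....  {a→[0, 1, 2, 3]}
  4. append(a, 2)  ⇒  FFFFFF..  {a→[0, 1, 2, 3, 4, 5]}
  5. truncate(a, 3)  ⇒  FFF.....  {a→[0, 1, 2]}
  6. truncate(a, 1)  ⇒  F.......  {a→[0]}
  7. append(a, 3)  ⇒  FFFF....  {a→[0, 1, 2, 3]}
  8. truncate(a, 1)  ⇒  F.......  {a→[0]}
  9. create(b)  ⇒  FF......  {a→[0]; b→[1]}

bitmap = FF......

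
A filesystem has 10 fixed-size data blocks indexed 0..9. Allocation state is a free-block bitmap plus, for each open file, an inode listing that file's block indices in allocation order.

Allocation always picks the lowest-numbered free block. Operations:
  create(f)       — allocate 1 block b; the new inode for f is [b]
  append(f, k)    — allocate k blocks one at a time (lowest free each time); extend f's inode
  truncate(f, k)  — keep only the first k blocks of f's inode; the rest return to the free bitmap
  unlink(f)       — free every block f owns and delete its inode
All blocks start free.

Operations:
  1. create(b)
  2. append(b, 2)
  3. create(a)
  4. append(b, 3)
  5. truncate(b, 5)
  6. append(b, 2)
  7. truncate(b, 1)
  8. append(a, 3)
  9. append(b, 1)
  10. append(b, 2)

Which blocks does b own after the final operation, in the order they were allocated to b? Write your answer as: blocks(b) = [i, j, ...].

  1. create(b)  ⇒  F.........  {b→[0]}
  2. append(b, 2)  ⇒  FFF.......  {b→[0, 1, 2]}
  3. create(a)  ⇒  FFFF......  {a→[3]; b→[0, 1, 2]}
  4. append(b, 3)  ⇒  FFFFFFF...  {a→[3]; b→[0, 1, 2, 4, 5, 6]}
  5. truncate(b, 5)  ⇒  FFFFFF....  {a→[3]; b→[0, 1, 2, 4, 5]}
  6. append(b, 2)  ⇒  FFFFFFFF..  {a→[3]; b→[0, 1, 2, 4, 5, 6, 7]}
  7. truncate(b, 1)  ⇒  F..F......  {a→[3]; b→[0]}
  8. append(a, 3)  ⇒  FFFFF.....  {a→[3, 1, 2, 4]; b→[0]}
  9. append(b, 1)  ⇒  FFFFFF....  {a→[3, 1, 2, 4]; b→[0, 5]}
  10. append(b, 2)  ⇒  FFFFFFFF..  {a→[3, 1, 2, 4]; b→[0, 5, 6, 7]}

blocks(b) = [0, 5, 6, 7]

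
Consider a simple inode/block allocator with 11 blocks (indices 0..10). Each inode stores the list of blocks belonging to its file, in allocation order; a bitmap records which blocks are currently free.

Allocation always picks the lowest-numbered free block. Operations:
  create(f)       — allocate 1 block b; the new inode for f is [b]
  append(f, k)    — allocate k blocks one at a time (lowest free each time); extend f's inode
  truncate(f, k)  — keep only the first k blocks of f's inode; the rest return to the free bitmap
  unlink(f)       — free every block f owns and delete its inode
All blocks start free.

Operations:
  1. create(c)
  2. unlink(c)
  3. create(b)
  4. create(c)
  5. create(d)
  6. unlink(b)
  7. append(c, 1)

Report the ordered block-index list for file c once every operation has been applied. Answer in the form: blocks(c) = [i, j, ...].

create(c): bitmap=F.......... | c=[0]
unlink(c): bitmap=........... | 
create(b): bitmap=F.......... | b=[0]
create(c): bitmap=FF......... | b=[0] c=[1]
create(d): bitmap=FFF........ | b=[0] c=[1] d=[2]
unlink(b): bitmap=.FF........ | c=[1] d=[2]
append(c, 1): bitmap=FFF........ | c=[1, 0] d=[2]

blocks(c) = [1, 0]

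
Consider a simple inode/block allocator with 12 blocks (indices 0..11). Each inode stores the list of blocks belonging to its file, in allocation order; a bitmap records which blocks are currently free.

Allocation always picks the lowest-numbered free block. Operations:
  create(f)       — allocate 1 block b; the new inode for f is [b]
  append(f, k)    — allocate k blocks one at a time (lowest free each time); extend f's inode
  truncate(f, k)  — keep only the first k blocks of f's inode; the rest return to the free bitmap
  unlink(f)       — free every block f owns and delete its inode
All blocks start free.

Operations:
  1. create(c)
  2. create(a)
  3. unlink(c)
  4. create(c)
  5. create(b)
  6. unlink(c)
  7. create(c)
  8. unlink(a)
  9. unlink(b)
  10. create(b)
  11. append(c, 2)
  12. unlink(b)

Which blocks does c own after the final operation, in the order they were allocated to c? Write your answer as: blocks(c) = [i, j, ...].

  1. create(c)  ⇒  F...........  {c→[0]}
  2. create(a)  ⇒  FF..........  {a→[1]; c→[0]}
  3. unlink(c)  ⇒  .F..........  {a→[1]}
  4. create(c)  ⇒  FF..........  {a→[1]; c→[0]}
  5. create(b)  ⇒  FFF.........  {a→[1]; b→[2]; c→[0]}
  6. unlink(c)  ⇒  .FF.........  {a→[1]; b→[2]}
  7. create(c)  ⇒  FFF.........  {a→[1]; b→[2]; c→[0]}
  8. unlink(a)  ⇒  F.F.........  {b→[2]; c→[0]}
  9. unlink(b)  ⇒  F...........  {c→[0]}
  10. create(b)  ⇒  FF..........  {b→[1]; c→[0]}
  11. append(c, 2)  ⇒  FFFF........  {b→[1]; c→[0, 2, 3]}
  12. unlink(b)  ⇒  F.FF........  {c→[0, 2, 3]}

blocks(c) = [0, 2, 3]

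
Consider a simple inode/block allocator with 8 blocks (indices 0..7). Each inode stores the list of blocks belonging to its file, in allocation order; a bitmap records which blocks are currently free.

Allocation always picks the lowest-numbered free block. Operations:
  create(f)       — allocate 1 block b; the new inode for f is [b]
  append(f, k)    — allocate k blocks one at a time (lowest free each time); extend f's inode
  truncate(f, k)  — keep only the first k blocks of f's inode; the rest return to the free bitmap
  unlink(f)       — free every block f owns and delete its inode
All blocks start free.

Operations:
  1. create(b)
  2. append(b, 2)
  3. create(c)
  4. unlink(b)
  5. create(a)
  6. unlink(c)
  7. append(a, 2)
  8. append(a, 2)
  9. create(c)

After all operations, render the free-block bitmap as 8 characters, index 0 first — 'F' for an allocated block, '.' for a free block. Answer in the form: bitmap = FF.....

bitmap = FFFFFF..

[1] create(b) — b=0 (map F.......)
[2] append(b, 2) — b=0,1,2 (map FFF.....)
[3] create(c) — b=0,1,2 c=3 (map FFFF....)
[4] unlink(b) — c=3 (map ...F....)
[5] create(a) — a=0 c=3 (map F..F....)
[6] unlink(c) — a=0 (map F.......)
[7] append(a, 2) — a=0,1,2 (map FFF.....)
[8] append(a, 2) — a=0,1,2,3,4 (map FFFFF...)
[9] create(c) — a=0,1,2,3,4 c=5 (map FFFFFF..)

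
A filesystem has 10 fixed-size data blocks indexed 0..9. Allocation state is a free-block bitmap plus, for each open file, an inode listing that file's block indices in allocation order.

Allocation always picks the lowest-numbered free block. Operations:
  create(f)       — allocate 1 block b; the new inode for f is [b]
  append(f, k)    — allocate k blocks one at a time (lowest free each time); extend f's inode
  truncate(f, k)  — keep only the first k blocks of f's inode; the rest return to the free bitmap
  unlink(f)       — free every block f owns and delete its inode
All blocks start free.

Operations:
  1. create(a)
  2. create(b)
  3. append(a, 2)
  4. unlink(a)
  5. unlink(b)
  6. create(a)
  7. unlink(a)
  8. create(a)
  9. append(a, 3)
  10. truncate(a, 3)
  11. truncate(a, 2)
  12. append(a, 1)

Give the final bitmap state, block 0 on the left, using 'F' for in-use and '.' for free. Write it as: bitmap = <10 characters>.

after create(a) → a:[0]  free=[F.........]
after create(b) → a:[0], b:[1]  free=[FF........]
after append(a, 2) → a:[0, 2, 3], b:[1]  free=[FFFF......]
after unlink(a) → b:[1]  free=[.F........]
after unlink(b) →   free=[..........]
after create(a) → a:[0]  free=[F.........]
after unlink(a) →   free=[..........]
after create(a) → a:[0]  free=[F.........]
after append(a, 3) → a:[0, 1, 2, 3]  free=[FFFF......]
after truncate(a, 3) → a:[0, 1, 2]  free=[FFF.......]
after truncate(a, 2) → a:[0, 1]  free=[FF........]
after append(a, 1) → a:[0, 1, 2]  free=[FFF.......]

bitmap = FFF.......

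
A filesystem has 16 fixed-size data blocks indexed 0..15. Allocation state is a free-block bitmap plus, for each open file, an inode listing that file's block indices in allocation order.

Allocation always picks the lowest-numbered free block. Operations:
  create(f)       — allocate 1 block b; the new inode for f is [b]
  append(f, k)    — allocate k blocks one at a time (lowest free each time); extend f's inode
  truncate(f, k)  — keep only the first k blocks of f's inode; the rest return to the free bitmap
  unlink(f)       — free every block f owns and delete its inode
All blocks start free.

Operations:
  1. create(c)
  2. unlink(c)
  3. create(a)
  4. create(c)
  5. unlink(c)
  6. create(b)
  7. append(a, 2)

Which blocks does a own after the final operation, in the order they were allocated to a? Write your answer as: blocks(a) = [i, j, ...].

  1. create(c)  ⇒  F...............  {c→[0]}
  2. unlink(c)  ⇒  ................  {}
  3. create(a)  ⇒  F...............  {a→[0]}
  4. create(c)  ⇒  FF..............  {a→[0]; c→[1]}
  5. unlink(c)  ⇒  F...............  {a→[0]}
  6. create(b)  ⇒  FF..............  {a→[0]; b→[1]}
  7. append(a, 2)  ⇒  FFFF............  {a→[0, 2, 3]; b→[1]}

blocks(a) = [0, 2, 3]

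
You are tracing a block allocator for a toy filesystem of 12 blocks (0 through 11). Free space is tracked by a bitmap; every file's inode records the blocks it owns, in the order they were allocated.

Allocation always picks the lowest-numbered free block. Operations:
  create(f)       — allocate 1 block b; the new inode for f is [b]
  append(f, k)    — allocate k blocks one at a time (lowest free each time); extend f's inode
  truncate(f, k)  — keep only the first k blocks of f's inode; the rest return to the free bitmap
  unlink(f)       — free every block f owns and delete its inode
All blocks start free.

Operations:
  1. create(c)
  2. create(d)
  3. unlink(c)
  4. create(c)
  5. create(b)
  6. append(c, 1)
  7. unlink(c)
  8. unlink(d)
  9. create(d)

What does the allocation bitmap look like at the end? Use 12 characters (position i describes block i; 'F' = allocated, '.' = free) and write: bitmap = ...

  1. create(c)  ⇒  F...........  {c→[0]}
  2. create(d)  ⇒  FF..........  {c→[0]; d→[1]}
  3. unlink(c)  ⇒  .F..........  {d→[1]}
  4. create(c)  ⇒  FF..........  {c→[0]; d→[1]}
  5. create(b)  ⇒  FFF.........  {b→[2]; c→[0]; d→[1]}
  6. append(c, 1)  ⇒  FFFF........  {b→[2]; c→[0, 3]; d→[1]}
  7. unlink(c)  ⇒  .FF.........  {b→[2]; d→[1]}
  8. unlink(d)  ⇒  ..F.........  {b→[2]}
  9. create(d)  ⇒  F.F.........  {b→[2]; d→[0]}

bitmap = F.F.........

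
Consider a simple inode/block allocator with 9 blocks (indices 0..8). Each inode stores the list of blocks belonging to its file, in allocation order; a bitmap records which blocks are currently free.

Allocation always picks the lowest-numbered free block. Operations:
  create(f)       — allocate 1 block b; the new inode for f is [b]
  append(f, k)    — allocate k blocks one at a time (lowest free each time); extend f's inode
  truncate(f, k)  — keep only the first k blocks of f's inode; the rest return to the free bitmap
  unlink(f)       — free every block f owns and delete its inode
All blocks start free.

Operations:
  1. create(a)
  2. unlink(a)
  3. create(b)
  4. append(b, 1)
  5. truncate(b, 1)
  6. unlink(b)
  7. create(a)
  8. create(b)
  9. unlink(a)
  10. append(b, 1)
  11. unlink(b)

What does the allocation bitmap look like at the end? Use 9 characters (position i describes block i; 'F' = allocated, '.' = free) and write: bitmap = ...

create(a): bitmap=F........ | a=[0]
unlink(a): bitmap=......... | 
create(b): bitmap=F........ | b=[0]
append(b, 1): bitmap=FF....... | b=[0, 1]
truncate(b, 1): bitmap=F........ | b=[0]
unlink(b): bitmap=......... | 
create(a): bitmap=F........ | a=[0]
create(b): bitmap=FF....... | a=[0] b=[1]
unlink(a): bitmap=.F....... | b=[1]
append(b, 1): bitmap=FF....... | b=[1, 0]
unlink(b): bitmap=......... | 

bitmap = .........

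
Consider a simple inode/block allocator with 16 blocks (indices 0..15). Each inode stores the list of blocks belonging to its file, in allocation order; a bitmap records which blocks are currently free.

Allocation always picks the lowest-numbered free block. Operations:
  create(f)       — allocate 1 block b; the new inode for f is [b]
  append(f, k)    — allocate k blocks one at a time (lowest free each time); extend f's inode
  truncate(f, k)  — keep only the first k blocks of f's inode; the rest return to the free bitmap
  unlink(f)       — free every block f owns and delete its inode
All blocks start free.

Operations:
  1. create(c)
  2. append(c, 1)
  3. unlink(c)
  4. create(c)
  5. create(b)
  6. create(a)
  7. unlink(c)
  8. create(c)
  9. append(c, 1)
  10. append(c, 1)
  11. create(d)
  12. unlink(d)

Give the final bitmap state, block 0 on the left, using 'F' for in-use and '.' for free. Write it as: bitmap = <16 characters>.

bitmap = FFFFF...........

[1] create(c) — c=0 (map F...............)
[2] append(c, 1) — c=0,1 (map FF..............)
[3] unlink(c) —  (map ................)
[4] create(c) — c=0 (map F...............)
[5] create(b) — b=1 c=0 (map FF..............)
[6] create(a) — a=2 b=1 c=0 (map FFF.............)
[7] unlink(c) — a=2 b=1 (map .FF.............)
[8] create(c) — a=2 b=1 c=0 (map FFF.............)
[9] append(c, 1) — a=2 b=1 c=0,3 (map FFFF............)
[10] append(c, 1) — a=2 b=1 c=0,3,4 (map FFFFF...........)
[11] create(d) — a=2 b=1 c=0,3,4 d=5 (map FFFFFF..........)
[12] unlink(d) — a=2 b=1 c=0,3,4 (map FFFFF...........)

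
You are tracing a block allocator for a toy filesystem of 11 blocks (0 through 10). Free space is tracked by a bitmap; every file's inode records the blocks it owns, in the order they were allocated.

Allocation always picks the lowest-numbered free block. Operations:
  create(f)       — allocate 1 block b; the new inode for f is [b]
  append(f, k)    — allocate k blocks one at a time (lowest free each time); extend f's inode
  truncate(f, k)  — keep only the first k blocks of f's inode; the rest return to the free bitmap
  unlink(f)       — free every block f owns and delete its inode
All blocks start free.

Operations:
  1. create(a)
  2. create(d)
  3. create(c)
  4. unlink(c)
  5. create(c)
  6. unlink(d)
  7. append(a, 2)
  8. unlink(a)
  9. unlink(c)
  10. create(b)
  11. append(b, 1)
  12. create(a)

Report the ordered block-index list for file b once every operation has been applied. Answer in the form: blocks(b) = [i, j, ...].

after create(a) → a:[0]  free=[F..........]
after create(d) → a:[0], d:[1]  free=[FF.........]
after create(c) → a:[0], c:[2], d:[1]  free=[FFF........]
after unlink(c) → a:[0], d:[1]  free=[FF.........]
after create(c) → a:[0], c:[2], d:[1]  free=[FFF........]
after unlink(d) → a:[0], c:[2]  free=[F.F........]
after append(a, 2) → a:[0, 1, 3], c:[2]  free=[FFFF.......]
after unlink(a) → c:[2]  free=[..F........]
after unlink(c) →   free=[...........]
after create(b) → b:[0]  free=[F..........]
after append(b, 1) → b:[0, 1]  free=[FF.........]
after create(a) → a:[2], b:[0, 1]  free=[FFF........]

blocks(b) = [0, 1]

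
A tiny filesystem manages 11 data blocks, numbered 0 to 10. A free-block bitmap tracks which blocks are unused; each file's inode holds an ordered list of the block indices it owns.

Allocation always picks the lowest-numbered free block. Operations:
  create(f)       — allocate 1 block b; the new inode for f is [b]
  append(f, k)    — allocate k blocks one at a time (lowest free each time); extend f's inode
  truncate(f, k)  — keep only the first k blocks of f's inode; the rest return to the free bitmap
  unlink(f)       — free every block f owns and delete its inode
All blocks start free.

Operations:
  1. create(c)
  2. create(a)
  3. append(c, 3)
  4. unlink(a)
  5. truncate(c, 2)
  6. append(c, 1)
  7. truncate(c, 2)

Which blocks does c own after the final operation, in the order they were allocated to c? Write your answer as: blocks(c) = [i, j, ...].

blocks(c) = [0, 2]

  1. create(c)  ⇒  F..........  {c→[0]}
  2. create(a)  ⇒  FF.........  {a→[1]; c→[0]}
  3. append(c, 3)  ⇒  FFFFF......  {a→[1]; c→[0, 2, 3, 4]}
  4. unlink(a)  ⇒  F.FFF......  {c→[0, 2, 3, 4]}
  5. truncate(c, 2)  ⇒  F.F........  {c→[0, 2]}
  6. append(c, 1)  ⇒  FFF........  {c→[0, 2, 1]}
  7. truncate(c, 2)  ⇒  F.F........  {c→[0, 2]}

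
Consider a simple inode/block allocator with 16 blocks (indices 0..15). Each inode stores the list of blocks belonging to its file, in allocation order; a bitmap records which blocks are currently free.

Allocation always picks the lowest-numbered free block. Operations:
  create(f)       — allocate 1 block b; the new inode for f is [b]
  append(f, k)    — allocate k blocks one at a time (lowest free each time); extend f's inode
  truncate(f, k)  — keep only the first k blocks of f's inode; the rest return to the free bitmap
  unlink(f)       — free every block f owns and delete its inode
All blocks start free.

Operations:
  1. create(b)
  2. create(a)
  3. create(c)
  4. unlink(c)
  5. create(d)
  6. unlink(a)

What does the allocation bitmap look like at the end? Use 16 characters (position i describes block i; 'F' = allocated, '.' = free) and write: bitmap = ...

bitmap = F.F.............

after create(b) → b:[0]  free=[F...............]
after create(a) → a:[1], b:[0]  free=[FF..............]
after create(c) → a:[1], b:[0], c:[2]  free=[FFF.............]
after unlink(c) → a:[1], b:[0]  free=[FF..............]
after create(d) → a:[1], b:[0], d:[2]  free=[FFF.............]
after unlink(a) → b:[0], d:[2]  free=[F.F.............]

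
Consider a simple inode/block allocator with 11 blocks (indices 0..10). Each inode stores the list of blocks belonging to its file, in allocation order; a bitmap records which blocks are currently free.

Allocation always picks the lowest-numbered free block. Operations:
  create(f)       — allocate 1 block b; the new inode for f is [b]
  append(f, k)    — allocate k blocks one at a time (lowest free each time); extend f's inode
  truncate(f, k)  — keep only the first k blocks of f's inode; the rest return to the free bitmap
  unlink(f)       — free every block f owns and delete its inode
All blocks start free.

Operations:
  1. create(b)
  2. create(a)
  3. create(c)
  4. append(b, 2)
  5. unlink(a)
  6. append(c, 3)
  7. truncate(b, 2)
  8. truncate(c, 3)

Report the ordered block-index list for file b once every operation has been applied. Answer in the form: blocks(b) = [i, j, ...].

blocks(b) = [0, 3]

after create(b) → b:[0]  free=[F..........]
after create(a) → a:[1], b:[0]  free=[FF.........]
after create(c) → a:[1], b:[0], c:[2]  free=[FFF........]
after append(b, 2) → a:[1], b:[0, 3, 4], c:[2]  free=[FFFFF......]
after unlink(a) → b:[0, 3, 4], c:[2]  free=[F.FFF......]
after append(c, 3) → b:[0, 3, 4], c:[2, 1, 5, 6]  free=[FFFFFFF....]
after truncate(b, 2) → b:[0, 3], c:[2, 1, 5, 6]  free=[FFFF.FF....]
after truncate(c, 3) → b:[0, 3], c:[2, 1, 5]  free=[FFFF.F.....]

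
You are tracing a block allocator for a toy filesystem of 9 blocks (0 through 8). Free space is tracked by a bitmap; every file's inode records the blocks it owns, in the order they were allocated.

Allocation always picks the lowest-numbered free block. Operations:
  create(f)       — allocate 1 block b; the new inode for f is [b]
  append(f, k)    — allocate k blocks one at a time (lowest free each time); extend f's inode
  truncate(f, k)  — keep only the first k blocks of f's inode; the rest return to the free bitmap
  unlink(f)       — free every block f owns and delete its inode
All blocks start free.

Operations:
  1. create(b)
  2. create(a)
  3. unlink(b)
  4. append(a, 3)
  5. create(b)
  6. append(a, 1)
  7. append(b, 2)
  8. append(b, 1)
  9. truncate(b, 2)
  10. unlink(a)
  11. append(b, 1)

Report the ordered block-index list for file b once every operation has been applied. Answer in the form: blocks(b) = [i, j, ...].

blocks(b) = [4, 6, 0]

[1] create(b) — b=0 (map F........)
[2] create(a) — a=1 b=0 (map FF.......)
[3] unlink(b) — a=1 (map .F.......)
[4] append(a, 3) — a=1,0,2,3 (map FFFF.....)
[5] create(b) — a=1,0,2,3 b=4 (map FFFFF....)
[6] append(a, 1) — a=1,0,2,3,5 b=4 (map FFFFFF...)
[7] append(b, 2) — a=1,0,2,3,5 b=4,6,7 (map FFFFFFFF.)
[8] append(b, 1) — a=1,0,2,3,5 b=4,6,7,8 (map FFFFFFFFF)
[9] truncate(b, 2) — a=1,0,2,3,5 b=4,6 (map FFFFFFF..)
[10] unlink(a) — b=4,6 (map ....F.F..)
[11] append(b, 1) — b=4,6,0 (map F...F.F..)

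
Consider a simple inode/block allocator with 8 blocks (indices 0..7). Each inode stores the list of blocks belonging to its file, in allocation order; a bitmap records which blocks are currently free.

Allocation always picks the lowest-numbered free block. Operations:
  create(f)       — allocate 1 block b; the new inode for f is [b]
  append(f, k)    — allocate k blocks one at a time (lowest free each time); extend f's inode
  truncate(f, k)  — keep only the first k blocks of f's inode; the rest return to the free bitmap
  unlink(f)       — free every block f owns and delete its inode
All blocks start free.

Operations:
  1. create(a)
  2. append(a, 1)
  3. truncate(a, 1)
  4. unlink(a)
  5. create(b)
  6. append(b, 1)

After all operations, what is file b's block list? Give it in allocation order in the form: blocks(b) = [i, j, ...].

blocks(b) = [0, 1]

after create(a) → a:[0]  free=[F.......]
after append(a, 1) → a:[0, 1]  free=[FF......]
after truncate(a, 1) → a:[0]  free=[F.......]
after unlink(a) →   free=[........]
after create(b) → b:[0]  free=[F.......]
after append(b, 1) → b:[0, 1]  free=[FF......]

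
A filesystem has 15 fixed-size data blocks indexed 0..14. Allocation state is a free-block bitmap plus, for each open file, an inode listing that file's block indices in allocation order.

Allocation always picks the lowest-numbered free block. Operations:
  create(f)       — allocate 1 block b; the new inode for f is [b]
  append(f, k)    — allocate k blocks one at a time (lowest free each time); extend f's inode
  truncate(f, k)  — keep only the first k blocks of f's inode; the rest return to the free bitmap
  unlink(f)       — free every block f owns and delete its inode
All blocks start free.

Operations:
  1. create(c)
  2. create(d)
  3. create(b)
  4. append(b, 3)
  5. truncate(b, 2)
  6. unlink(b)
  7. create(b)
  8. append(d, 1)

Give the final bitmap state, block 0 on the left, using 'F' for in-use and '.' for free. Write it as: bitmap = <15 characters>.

bitmap = FFFF...........

[1] create(c) — c=0 (map F..............)
[2] create(d) — c=0 d=1 (map FF.............)
[3] create(b) — b=2 c=0 d=1 (map FFF............)
[4] append(b, 3) — b=2,3,4,5 c=0 d=1 (map FFFFFF.........)
[5] truncate(b, 2) — b=2,3 c=0 d=1 (map FFFF...........)
[6] unlink(b) — c=0 d=1 (map FF.............)
[7] create(b) — b=2 c=0 d=1 (map FFF............)
[8] append(d, 1) — b=2 c=0 d=1,3 (map FFFF...........)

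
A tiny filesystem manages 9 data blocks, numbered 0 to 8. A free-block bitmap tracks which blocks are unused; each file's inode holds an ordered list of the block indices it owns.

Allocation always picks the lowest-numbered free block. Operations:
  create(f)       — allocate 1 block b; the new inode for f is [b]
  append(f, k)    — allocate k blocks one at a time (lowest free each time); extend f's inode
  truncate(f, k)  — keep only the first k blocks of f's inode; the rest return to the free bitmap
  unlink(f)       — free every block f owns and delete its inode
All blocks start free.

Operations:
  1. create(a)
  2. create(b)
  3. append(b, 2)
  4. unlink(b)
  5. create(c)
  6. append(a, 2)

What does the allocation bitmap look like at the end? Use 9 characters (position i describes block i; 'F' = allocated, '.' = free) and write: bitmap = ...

create(a): bitmap=F........ | a=[0]
create(b): bitmap=FF....... | a=[0] b=[1]
append(b, 2): bitmap=FFFF..... | a=[0] b=[1, 2, 3]
unlink(b): bitmap=F........ | a=[0]
create(c): bitmap=FF....... | a=[0] c=[1]
append(a, 2): bitmap=FFFF..... | a=[0, 2, 3] c=[1]

bitmap = FFFF.....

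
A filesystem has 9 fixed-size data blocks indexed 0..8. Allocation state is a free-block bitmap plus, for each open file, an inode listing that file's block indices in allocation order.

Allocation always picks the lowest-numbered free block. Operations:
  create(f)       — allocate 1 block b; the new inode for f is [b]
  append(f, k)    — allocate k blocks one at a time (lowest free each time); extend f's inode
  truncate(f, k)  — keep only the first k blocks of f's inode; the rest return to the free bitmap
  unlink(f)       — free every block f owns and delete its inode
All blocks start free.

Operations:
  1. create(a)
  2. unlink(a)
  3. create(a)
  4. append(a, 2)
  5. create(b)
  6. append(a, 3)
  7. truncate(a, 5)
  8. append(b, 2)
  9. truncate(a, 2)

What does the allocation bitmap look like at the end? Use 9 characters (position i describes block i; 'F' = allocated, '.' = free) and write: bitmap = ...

  1. create(a)  ⇒  F........  {a→[0]}
  2. unlink(a)  ⇒  .........  {}
  3. create(a)  ⇒  F........  {a→[0]}
  4. append(a, 2)  ⇒  FFF......  {a→[0, 1, 2]}
  5. create(b)  ⇒  FFFF.....  {a→[0, 1, 2]; b→[3]}
  6. append(a, 3)  ⇒  FFFFFFF..  {a→[0, 1, 2, 4, 5, 6]; b→[3]}
  7. truncate(a, 5)  ⇒  FFFFFF...  {a→[0, 1, 2, 4, 5]; b→[3]}
  8. append(b, 2)  ⇒  FFFFFFFF.  {a→[0, 1, 2, 4, 5]; b→[3, 6, 7]}
  9. truncate(a, 2)  ⇒  FF.F..FF.  {a→[0, 1]; b→[3, 6, 7]}

bitmap = FF.F..FF.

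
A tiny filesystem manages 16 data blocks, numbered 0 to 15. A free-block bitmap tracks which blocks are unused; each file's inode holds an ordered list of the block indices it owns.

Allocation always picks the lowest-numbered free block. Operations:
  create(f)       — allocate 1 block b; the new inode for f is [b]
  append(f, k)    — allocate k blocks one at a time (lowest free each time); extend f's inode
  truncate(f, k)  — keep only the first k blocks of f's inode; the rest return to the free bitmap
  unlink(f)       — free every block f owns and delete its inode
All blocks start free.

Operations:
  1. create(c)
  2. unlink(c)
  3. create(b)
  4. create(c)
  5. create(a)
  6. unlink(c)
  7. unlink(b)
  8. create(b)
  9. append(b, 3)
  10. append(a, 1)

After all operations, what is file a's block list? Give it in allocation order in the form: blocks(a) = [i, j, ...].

  1. create(c)  ⇒  F...............  {c→[0]}
  2. unlink(c)  ⇒  ................  {}
  3. create(b)  ⇒  F...............  {b→[0]}
  4. create(c)  ⇒  FF..............  {b→[0]; c→[1]}
  5. create(a)  ⇒  FFF.............  {a→[2]; b→[0]; c→[1]}
  6. unlink(c)  ⇒  F.F.............  {a→[2]; b→[0]}
  7. unlink(b)  ⇒  ..F.............  {a→[2]}
  8. create(b)  ⇒  F.F.............  {a→[2]; b→[0]}
  9. append(b, 3)  ⇒  FFFFF...........  {a→[2]; b→[0, 1, 3, 4]}
  10. append(a, 1)  ⇒  FFFFFF..........  {a→[2, 5]; b→[0, 1, 3, 4]}

blocks(a) = [2, 5]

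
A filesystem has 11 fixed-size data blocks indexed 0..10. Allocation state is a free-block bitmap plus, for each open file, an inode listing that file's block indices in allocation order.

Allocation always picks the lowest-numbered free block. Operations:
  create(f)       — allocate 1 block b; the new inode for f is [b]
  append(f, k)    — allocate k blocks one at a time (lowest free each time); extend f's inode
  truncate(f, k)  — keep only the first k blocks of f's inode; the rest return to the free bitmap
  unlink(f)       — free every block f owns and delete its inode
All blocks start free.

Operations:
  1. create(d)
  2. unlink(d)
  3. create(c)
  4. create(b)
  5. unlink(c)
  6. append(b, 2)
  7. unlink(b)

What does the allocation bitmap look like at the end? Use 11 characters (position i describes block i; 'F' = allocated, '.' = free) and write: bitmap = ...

[1] create(d) — d=0 (map F..........)
[2] unlink(d) —  (map ...........)
[3] create(c) — c=0 (map F..........)
[4] create(b) — b=1 c=0 (map FF.........)
[5] unlink(c) — b=1 (map .F.........)
[6] append(b, 2) — b=1,0,2 (map FFF........)
[7] unlink(b) —  (map ...........)

bitmap = ...........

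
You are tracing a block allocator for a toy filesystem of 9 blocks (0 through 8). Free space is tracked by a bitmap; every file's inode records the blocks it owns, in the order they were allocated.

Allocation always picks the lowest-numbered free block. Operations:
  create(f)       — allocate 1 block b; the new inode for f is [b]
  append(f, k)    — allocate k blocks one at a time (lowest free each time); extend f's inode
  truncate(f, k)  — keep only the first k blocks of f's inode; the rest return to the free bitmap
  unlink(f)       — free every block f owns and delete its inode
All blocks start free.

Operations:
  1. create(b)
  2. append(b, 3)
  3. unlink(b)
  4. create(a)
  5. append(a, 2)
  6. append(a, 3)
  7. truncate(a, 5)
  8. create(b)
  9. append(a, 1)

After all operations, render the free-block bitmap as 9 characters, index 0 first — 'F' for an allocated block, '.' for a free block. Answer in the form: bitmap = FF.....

bitmap = FFFFFFF..

[1] create(b) — b=0 (map F........)
[2] append(b, 3) — b=0,1,2,3 (map FFFF.....)
[3] unlink(b) —  (map .........)
[4] create(a) — a=0 (map F........)
[5] append(a, 2) — a=0,1,2 (map FFF......)
[6] append(a, 3) — a=0,1,2,3,4,5 (map FFFFFF...)
[7] truncate(a, 5) — a=0,1,2,3,4 (map FFFFF....)
[8] create(b) — a=0,1,2,3,4 b=5 (map FFFFFF...)
[9] append(a, 1) — a=0,1,2,3,4,6 b=5 (map FFFFFFF..)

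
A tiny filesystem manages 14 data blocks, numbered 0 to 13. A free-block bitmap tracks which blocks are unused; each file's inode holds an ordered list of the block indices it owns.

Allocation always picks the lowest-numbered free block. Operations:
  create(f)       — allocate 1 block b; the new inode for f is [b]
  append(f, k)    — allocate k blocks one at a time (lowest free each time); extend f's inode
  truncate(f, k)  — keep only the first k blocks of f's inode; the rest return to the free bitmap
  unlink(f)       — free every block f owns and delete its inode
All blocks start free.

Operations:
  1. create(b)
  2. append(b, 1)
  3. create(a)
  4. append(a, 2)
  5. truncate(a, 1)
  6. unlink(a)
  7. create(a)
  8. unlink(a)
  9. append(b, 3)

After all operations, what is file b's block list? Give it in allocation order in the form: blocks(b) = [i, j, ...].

blocks(b) = [0, 1, 2, 3, 4]

create(b): bitmap=F............. | b=[0]
append(b, 1): bitmap=FF............ | b=[0, 1]
create(a): bitmap=FFF........... | a=[2] b=[0, 1]
append(a, 2): bitmap=FFFFF......... | a=[2, 3, 4] b=[0, 1]
truncate(a, 1): bitmap=FFF........... | a=[2] b=[0, 1]
unlink(a): bitmap=FF............ | b=[0, 1]
create(a): bitmap=FFF........... | a=[2] b=[0, 1]
unlink(a): bitmap=FF............ | b=[0, 1]
append(b, 3): bitmap=FFFFF......... | b=[0, 1, 2, 3, 4]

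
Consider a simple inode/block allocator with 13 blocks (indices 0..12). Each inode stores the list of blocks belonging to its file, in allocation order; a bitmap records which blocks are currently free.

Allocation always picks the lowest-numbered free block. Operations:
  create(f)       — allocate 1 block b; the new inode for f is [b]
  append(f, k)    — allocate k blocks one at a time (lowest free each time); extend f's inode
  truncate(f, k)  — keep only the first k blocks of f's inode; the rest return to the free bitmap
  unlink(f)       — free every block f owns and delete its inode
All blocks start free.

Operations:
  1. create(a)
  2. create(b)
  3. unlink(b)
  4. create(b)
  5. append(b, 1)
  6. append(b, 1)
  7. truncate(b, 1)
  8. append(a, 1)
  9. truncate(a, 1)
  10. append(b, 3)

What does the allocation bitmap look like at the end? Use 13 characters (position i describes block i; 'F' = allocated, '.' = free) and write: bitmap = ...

after create(a) → a:[0]  free=[F............]
after create(b) → a:[0], b:[1]  free=[FF...........]
after unlink(b) → a:[0]  free=[F............]
after create(b) → a:[0], b:[1]  free=[FF...........]
after append(b, 1) → a:[0], b:[1, 2]  free=[FFF..........]
after append(b, 1) → a:[0], b:[1, 2, 3]  free=[FFFF.........]
after truncate(b, 1) → a:[0], b:[1]  free=[FF...........]
after append(a, 1) → a:[0, 2], b:[1]  free=[FFF..........]
after truncate(a, 1) → a:[0], b:[1]  free=[FF...........]
after append(b, 3) → a:[0], b:[1, 2, 3, 4]  free=[FFFFF........]

bitmap = FFFFF........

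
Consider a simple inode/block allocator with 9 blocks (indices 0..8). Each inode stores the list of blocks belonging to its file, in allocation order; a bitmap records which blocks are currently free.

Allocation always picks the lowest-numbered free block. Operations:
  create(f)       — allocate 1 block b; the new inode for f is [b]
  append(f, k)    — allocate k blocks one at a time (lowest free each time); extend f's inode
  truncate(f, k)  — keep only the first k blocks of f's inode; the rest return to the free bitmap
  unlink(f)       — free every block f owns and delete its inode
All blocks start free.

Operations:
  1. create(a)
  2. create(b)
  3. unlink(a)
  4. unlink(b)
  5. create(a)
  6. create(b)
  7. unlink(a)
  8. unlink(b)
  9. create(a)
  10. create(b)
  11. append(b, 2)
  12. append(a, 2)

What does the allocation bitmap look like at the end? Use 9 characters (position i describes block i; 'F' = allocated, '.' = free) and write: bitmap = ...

bitmap = FFFFFF...

  1. create(a)  ⇒  F........  {a→[0]}
  2. create(b)  ⇒  FF.......  {a→[0]; b→[1]}
  3. unlink(a)  ⇒  .F.......  {b→[1]}
  4. unlink(b)  ⇒  .........  {}
  5. create(a)  ⇒  F........  {a→[0]}
  6. create(b)  ⇒  FF.......  {a→[0]; b→[1]}
  7. unlink(a)  ⇒  .F.......  {b→[1]}
  8. unlink(b)  ⇒  .........  {}
  9. create(a)  ⇒  F........  {a→[0]}
  10. create(b)  ⇒  FF.......  {a→[0]; b→[1]}
  11. append(b, 2)  ⇒  FFFF.....  {a→[0]; b→[1, 2, 3]}
  12. append(a, 2)  ⇒  FFFFFF...  {a→[0, 4, 5]; b→[1, 2, 3]}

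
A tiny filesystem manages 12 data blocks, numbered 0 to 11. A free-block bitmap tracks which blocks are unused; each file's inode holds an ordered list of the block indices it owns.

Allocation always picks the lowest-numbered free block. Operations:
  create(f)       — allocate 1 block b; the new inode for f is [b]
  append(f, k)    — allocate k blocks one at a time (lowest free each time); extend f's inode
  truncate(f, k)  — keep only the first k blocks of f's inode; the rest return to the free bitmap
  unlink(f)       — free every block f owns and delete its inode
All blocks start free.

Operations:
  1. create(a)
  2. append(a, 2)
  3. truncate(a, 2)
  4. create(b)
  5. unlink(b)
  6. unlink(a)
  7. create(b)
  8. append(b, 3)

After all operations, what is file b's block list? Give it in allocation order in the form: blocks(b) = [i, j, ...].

after create(a) → a:[0]  free=[F...........]
after append(a, 2) → a:[0, 1, 2]  free=[FFF.........]
after truncate(a, 2) → a:[0, 1]  free=[FF..........]
after create(b) → a:[0, 1], b:[2]  free=[FFF.........]
after unlink(b) → a:[0, 1]  free=[FF..........]
after unlink(a) →   free=[............]
after create(b) → b:[0]  free=[F...........]
after append(b, 3) → b:[0, 1, 2, 3]  free=[FFFF........]

blocks(b) = [0, 1, 2, 3]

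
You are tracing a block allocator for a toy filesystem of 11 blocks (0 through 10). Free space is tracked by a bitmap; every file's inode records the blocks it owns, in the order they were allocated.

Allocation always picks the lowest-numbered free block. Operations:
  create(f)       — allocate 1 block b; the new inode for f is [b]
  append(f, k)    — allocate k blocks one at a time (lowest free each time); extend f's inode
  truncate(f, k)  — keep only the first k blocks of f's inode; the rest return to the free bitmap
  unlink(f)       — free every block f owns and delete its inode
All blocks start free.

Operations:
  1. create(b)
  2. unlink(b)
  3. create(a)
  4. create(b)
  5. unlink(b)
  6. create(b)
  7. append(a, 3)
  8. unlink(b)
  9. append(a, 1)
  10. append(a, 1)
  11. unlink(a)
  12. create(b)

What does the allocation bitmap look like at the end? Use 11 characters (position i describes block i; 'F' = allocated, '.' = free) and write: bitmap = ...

bitmap = F..........

  1. create(b)  ⇒  F..........  {b→[0]}
  2. unlink(b)  ⇒  ...........  {}
  3. create(a)  ⇒  F..........  {a→[0]}
  4. create(b)  ⇒  FF.........  {a→[0]; b→[1]}
  5. unlink(b)  ⇒  F..........  {a→[0]}
  6. create(b)  ⇒  FF.........  {a→[0]; b→[1]}
  7. append(a, 3)  ⇒  FFFFF......  {a→[0, 2, 3, 4]; b→[1]}
  8. unlink(b)  ⇒  F.FFF......  {a→[0, 2, 3, 4]}
  9. append(a, 1)  ⇒  FFFFF......  {a→[0, 2, 3, 4, 1]}
  10. append(a, 1)  ⇒  FFFFFF.....  {a→[0, 2, 3, 4, 1, 5]}
  11. unlink(a)  ⇒  ...........  {}
  12. create(b)  ⇒  F..........  {b→[0]}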